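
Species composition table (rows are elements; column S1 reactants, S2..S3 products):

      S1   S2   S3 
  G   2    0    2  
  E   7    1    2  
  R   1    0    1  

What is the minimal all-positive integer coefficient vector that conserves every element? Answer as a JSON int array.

Coefficients: [1, 5, 1]

G: 1·2 = 2 | 5·0+1·2 = 2
E: 1·7 = 7 | 5·1+1·2 = 7
R: 1·1 = 1 | 5·0+1·1 = 1
gcd(1,5,1) = 1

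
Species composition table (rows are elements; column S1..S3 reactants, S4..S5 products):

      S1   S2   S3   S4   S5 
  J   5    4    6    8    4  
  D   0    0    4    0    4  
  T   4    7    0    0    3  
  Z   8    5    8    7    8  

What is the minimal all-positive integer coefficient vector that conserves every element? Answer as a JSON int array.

J: 2·5+1·4+5·6 = 44 | 3·8+5·4 = 44
D: 2·0+1·0+5·4 = 20 | 3·0+5·4 = 20
T: 2·4+1·7+5·0 = 15 | 3·0+5·3 = 15
Z: 2·8+1·5+5·8 = 61 | 3·7+5·8 = 61
gcd(2,1,5,3,5) = 1

Coefficients: [2, 1, 5, 3, 5]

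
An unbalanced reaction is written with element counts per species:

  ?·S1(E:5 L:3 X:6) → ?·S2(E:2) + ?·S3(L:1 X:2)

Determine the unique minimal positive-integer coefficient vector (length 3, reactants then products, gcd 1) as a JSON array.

E: 2·5 = 10 | 5·2+6·0 = 10
L: 2·3 = 6 | 5·0+6·1 = 6
X: 2·6 = 12 | 5·0+6·2 = 12
gcd(2,5,6) = 1

Coefficients: [2, 5, 6]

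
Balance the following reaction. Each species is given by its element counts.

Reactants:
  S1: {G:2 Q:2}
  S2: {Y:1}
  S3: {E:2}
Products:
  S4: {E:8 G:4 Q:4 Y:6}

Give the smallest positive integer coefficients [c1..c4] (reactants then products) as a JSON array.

E: 2·0+6·0+4·2 = 8 | 1·8 = 8
G: 2·2+6·0+4·0 = 4 | 1·4 = 4
Q: 2·2+6·0+4·0 = 4 | 1·4 = 4
Y: 2·0+6·1+4·0 = 6 | 1·6 = 6
gcd(2,6,4,1) = 1

Coefficients: [2, 6, 4, 1]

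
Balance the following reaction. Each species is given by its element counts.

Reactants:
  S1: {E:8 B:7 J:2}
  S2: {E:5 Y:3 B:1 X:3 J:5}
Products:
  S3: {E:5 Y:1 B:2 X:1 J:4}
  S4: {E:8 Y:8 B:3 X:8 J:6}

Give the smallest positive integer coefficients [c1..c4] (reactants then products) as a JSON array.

E: 1·8+4·5 = 28 | 4·5+1·8 = 28
Y: 1·0+4·3 = 12 | 4·1+1·8 = 12
B: 1·7+4·1 = 11 | 4·2+1·3 = 11
X: 1·0+4·3 = 12 | 4·1+1·8 = 12
J: 1·2+4·5 = 22 | 4·4+1·6 = 22
gcd(1,4,4,1) = 1

Coefficients: [1, 4, 4, 1]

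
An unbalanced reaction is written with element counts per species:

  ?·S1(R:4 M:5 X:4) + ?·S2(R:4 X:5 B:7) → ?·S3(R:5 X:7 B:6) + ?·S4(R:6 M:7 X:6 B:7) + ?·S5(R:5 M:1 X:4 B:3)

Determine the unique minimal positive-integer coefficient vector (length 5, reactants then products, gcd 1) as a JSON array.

Coefficients: [3, 5, 3, 2, 1]

R: 3·4+5·4 = 32 | 3·5+2·6+1·5 = 32
M: 3·5+5·0 = 15 | 3·0+2·7+1·1 = 15
X: 3·4+5·5 = 37 | 3·7+2·6+1·4 = 37
B: 3·0+5·7 = 35 | 3·6+2·7+1·3 = 35
gcd(3,5,3,2,1) = 1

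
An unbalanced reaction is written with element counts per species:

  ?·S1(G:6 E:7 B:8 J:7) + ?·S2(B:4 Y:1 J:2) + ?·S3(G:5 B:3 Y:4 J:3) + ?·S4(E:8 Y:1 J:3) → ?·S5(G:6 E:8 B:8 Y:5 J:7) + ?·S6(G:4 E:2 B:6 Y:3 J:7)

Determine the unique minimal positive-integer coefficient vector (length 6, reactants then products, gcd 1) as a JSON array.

G: 2·6+6·0+6·5+4·0 = 42 | 5·6+3·4 = 42
E: 2·7+6·0+6·0+4·8 = 46 | 5·8+3·2 = 46
B: 2·8+6·4+6·3+4·0 = 58 | 5·8+3·6 = 58
Y: 2·0+6·1+6·4+4·1 = 34 | 5·5+3·3 = 34
J: 2·7+6·2+6·3+4·3 = 56 | 5·7+3·7 = 56
gcd(2,6,6,4,5,3) = 1

Coefficients: [2, 6, 6, 4, 5, 3]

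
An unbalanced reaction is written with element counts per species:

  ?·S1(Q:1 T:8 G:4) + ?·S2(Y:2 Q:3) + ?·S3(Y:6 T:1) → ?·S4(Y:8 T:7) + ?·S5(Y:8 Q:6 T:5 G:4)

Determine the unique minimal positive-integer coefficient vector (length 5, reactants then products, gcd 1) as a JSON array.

Coefficients: [3, 5, 5, 2, 3]

Y: 3·0+5·2+5·6 = 40 | 2·8+3·8 = 40
Q: 3·1+5·3+5·0 = 18 | 2·0+3·6 = 18
T: 3·8+5·0+5·1 = 29 | 2·7+3·5 = 29
G: 3·4+5·0+5·0 = 12 | 2·0+3·4 = 12
gcd(3,5,5,2,3) = 1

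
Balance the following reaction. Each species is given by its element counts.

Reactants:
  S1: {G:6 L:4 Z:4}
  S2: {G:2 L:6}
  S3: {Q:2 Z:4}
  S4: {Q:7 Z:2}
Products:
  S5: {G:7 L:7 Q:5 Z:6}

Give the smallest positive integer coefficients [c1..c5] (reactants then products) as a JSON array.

Coefficients: [6, 3, 1, 4, 6]

G: 6·6+3·2+1·0+4·0 = 42 | 6·7 = 42
L: 6·4+3·6+1·0+4·0 = 42 | 6·7 = 42
Q: 6·0+3·0+1·2+4·7 = 30 | 6·5 = 30
Z: 6·4+3·0+1·4+4·2 = 36 | 6·6 = 36
gcd(6,3,1,4,6) = 1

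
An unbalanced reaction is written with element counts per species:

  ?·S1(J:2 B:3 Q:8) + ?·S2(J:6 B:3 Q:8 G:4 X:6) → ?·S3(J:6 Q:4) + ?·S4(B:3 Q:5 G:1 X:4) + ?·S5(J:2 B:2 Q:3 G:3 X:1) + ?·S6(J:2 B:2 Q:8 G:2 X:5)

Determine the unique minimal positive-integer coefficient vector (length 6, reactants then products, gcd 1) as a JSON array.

J: 3·2+5·6 = 36 | 4·6+4·0+4·2+2·2 = 36
B: 3·3+5·3 = 24 | 4·0+4·3+4·2+2·2 = 24
Q: 3·8+5·8 = 64 | 4·4+4·5+4·3+2·8 = 64
G: 3·0+5·4 = 20 | 4·0+4·1+4·3+2·2 = 20
X: 3·0+5·6 = 30 | 4·0+4·4+4·1+2·5 = 30
gcd(3,5,4,4,4,2) = 1

Coefficients: [3, 5, 4, 4, 4, 2]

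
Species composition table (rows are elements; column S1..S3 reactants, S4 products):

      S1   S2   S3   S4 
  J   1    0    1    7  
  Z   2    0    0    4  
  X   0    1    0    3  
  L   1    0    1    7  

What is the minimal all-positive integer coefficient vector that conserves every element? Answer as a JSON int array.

Coefficients: [2, 3, 5, 1]

J: 2·1+3·0+5·1 = 7 | 1·7 = 7
Z: 2·2+3·0+5·0 = 4 | 1·4 = 4
X: 2·0+3·1+5·0 = 3 | 1·3 = 3
L: 2·1+3·0+5·1 = 7 | 1·7 = 7
gcd(2,3,5,1) = 1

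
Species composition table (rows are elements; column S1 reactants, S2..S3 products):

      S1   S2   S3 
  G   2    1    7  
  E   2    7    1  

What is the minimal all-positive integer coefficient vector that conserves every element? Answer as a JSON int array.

Coefficients: [4, 1, 1]

G: 4·2 = 8 | 1·1+1·7 = 8
E: 4·2 = 8 | 1·7+1·1 = 8
gcd(4,1,1) = 1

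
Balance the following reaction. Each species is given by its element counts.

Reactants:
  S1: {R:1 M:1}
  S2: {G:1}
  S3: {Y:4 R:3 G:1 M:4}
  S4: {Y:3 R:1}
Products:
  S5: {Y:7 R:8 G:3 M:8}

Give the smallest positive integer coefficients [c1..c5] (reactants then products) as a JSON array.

Coefficients: [4, 2, 1, 1, 1]

Y: 4·0+2·0+1·4+1·3 = 7 | 1·7 = 7
R: 4·1+2·0+1·3+1·1 = 8 | 1·8 = 8
G: 4·0+2·1+1·1+1·0 = 3 | 1·3 = 3
M: 4·1+2·0+1·4+1·0 = 8 | 1·8 = 8
gcd(4,2,1,1,1) = 1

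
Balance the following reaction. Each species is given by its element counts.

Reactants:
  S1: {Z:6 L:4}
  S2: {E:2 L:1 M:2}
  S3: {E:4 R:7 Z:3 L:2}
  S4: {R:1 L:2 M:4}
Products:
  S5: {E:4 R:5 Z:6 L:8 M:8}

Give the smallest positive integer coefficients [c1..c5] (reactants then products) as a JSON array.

E: 3·0+4·2+2·4+6·0 = 16 | 4·4 = 16
R: 3·0+4·0+2·7+6·1 = 20 | 4·5 = 20
Z: 3·6+4·0+2·3+6·0 = 24 | 4·6 = 24
L: 3·4+4·1+2·2+6·2 = 32 | 4·8 = 32
M: 3·0+4·2+2·0+6·4 = 32 | 4·8 = 32
gcd(3,4,2,6,4) = 1

Coefficients: [3, 4, 2, 6, 4]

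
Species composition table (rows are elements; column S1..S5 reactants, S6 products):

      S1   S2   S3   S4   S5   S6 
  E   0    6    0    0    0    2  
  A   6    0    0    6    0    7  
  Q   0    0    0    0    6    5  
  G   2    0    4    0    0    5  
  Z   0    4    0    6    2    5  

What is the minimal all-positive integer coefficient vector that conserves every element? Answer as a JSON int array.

E: 5·0+2·6+5·0+2·0+5·0 = 12 | 6·2 = 12
A: 5·6+2·0+5·0+2·6+5·0 = 42 | 6·7 = 42
Q: 5·0+2·0+5·0+2·0+5·6 = 30 | 6·5 = 30
G: 5·2+2·0+5·4+2·0+5·0 = 30 | 6·5 = 30
Z: 5·0+2·4+5·0+2·6+5·2 = 30 | 6·5 = 30
gcd(5,2,5,2,5,6) = 1

Coefficients: [5, 2, 5, 2, 5, 6]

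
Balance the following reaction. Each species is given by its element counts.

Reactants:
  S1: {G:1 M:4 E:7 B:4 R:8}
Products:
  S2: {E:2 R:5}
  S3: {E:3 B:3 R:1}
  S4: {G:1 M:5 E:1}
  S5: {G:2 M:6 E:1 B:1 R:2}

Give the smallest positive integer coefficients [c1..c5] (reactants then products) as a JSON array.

G: 4·1 = 4 | 5·0+5·0+2·1+1·2 = 4
M: 4·4 = 16 | 5·0+5·0+2·5+1·6 = 16
E: 4·7 = 28 | 5·2+5·3+2·1+1·1 = 28
B: 4·4 = 16 | 5·0+5·3+2·0+1·1 = 16
R: 4·8 = 32 | 5·5+5·1+2·0+1·2 = 32
gcd(4,5,5,2,1) = 1

Coefficients: [4, 5, 5, 2, 1]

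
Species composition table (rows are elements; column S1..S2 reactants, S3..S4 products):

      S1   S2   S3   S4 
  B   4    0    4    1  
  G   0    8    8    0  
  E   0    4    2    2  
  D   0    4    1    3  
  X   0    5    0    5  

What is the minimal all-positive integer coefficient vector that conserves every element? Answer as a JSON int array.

B: 5·4+4·0 = 20 | 4·4+4·1 = 20
G: 5·0+4·8 = 32 | 4·8+4·0 = 32
E: 5·0+4·4 = 16 | 4·2+4·2 = 16
D: 5·0+4·4 = 16 | 4·1+4·3 = 16
X: 5·0+4·5 = 20 | 4·0+4·5 = 20
gcd(5,4,4,4) = 1

Coefficients: [5, 4, 4, 4]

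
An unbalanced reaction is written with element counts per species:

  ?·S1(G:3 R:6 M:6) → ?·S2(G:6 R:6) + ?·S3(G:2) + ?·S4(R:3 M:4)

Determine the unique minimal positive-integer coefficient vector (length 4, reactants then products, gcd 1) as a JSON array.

Coefficients: [4, 1, 3, 6]

G: 4·3 = 12 | 1·6+3·2+6·0 = 12
R: 4·6 = 24 | 1·6+3·0+6·3 = 24
M: 4·6 = 24 | 1·0+3·0+6·4 = 24
gcd(4,1,3,6) = 1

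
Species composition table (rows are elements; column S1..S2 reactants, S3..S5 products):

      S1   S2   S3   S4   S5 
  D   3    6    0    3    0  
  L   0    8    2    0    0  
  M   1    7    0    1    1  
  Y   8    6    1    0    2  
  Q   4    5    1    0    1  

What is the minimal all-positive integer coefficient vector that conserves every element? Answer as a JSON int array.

Coefficients: [1, 1, 4, 3, 5]

D: 1·3+1·6 = 9 | 4·0+3·3+5·0 = 9
L: 1·0+1·8 = 8 | 4·2+3·0+5·0 = 8
M: 1·1+1·7 = 8 | 4·0+3·1+5·1 = 8
Y: 1·8+1·6 = 14 | 4·1+3·0+5·2 = 14
Q: 1·4+1·5 = 9 | 4·1+3·0+5·1 = 9
gcd(1,1,4,3,5) = 1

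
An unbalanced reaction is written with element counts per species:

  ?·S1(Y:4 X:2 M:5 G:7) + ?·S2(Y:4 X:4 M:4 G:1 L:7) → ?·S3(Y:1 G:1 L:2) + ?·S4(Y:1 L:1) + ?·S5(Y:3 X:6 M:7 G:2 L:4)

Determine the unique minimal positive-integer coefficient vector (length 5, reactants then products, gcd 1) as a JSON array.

Coefficients: [1, 4, 5, 6, 3]

Y: 1·4+4·4 = 20 | 5·1+6·1+3·3 = 20
X: 1·2+4·4 = 18 | 5·0+6·0+3·6 = 18
M: 1·5+4·4 = 21 | 5·0+6·0+3·7 = 21
G: 1·7+4·1 = 11 | 5·1+6·0+3·2 = 11
L: 1·0+4·7 = 28 | 5·2+6·1+3·4 = 28
gcd(1,4,5,6,3) = 1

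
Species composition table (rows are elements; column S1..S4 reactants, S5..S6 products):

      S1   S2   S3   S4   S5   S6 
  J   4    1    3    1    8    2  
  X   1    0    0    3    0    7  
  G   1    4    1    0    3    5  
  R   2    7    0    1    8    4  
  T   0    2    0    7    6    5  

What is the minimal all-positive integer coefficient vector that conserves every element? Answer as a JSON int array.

J: 6·4+5·1+4·3+5·1 = 46 | 5·8+3·2 = 46
X: 6·1+5·0+4·0+5·3 = 21 | 5·0+3·7 = 21
G: 6·1+5·4+4·1+5·0 = 30 | 5·3+3·5 = 30
R: 6·2+5·7+4·0+5·1 = 52 | 5·8+3·4 = 52
T: 6·0+5·2+4·0+5·7 = 45 | 5·6+3·5 = 45
gcd(6,5,4,5,5,3) = 1

Coefficients: [6, 5, 4, 5, 5, 3]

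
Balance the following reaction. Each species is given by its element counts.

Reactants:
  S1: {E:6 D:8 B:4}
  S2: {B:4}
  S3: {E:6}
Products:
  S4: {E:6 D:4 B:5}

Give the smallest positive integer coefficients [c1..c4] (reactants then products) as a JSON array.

Coefficients: [2, 3, 2, 4]

E: 2·6+3·0+2·6 = 24 | 4·6 = 24
D: 2·8+3·0+2·0 = 16 | 4·4 = 16
B: 2·4+3·4+2·0 = 20 | 4·5 = 20
gcd(2,3,2,4) = 1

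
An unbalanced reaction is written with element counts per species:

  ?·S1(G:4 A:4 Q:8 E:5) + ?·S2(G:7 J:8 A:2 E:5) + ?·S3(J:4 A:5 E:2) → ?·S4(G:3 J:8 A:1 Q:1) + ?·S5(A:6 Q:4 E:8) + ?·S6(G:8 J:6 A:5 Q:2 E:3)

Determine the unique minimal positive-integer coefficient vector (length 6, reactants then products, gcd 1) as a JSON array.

Coefficients: [4, 4, 6, 4, 5, 4]

G: 4·4+4·7+6·0 = 44 | 4·3+5·0+4·8 = 44
J: 4·0+4·8+6·4 = 56 | 4·8+5·0+4·6 = 56
A: 4·4+4·2+6·5 = 54 | 4·1+5·6+4·5 = 54
Q: 4·8+4·0+6·0 = 32 | 4·1+5·4+4·2 = 32
E: 4·5+4·5+6·2 = 52 | 4·0+5·8+4·3 = 52
gcd(4,4,6,4,5,4) = 1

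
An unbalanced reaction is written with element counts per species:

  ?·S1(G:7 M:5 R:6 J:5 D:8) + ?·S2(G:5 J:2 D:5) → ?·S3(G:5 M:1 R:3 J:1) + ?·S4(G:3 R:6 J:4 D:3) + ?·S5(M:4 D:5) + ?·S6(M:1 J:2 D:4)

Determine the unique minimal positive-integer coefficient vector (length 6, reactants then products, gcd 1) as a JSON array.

Coefficients: [4, 1, 6, 1, 2, 6]

G: 4·7+1·5 = 33 | 6·5+1·3+2·0+6·0 = 33
M: 4·5+1·0 = 20 | 6·1+1·0+2·4+6·1 = 20
R: 4·6+1·0 = 24 | 6·3+1·6+2·0+6·0 = 24
J: 4·5+1·2 = 22 | 6·1+1·4+2·0+6·2 = 22
D: 4·8+1·5 = 37 | 6·0+1·3+2·5+6·4 = 37
gcd(4,1,6,1,2,6) = 1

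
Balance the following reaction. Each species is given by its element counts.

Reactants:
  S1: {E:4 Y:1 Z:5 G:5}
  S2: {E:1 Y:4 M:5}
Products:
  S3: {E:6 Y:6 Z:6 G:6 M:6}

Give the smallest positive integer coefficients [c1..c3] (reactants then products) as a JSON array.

Coefficients: [6, 6, 5]

E: 6·4+6·1 = 30 | 5·6 = 30
Y: 6·1+6·4 = 30 | 5·6 = 30
Z: 6·5+6·0 = 30 | 5·6 = 30
G: 6·5+6·0 = 30 | 5·6 = 30
M: 6·0+6·5 = 30 | 5·6 = 30
gcd(6,6,5) = 1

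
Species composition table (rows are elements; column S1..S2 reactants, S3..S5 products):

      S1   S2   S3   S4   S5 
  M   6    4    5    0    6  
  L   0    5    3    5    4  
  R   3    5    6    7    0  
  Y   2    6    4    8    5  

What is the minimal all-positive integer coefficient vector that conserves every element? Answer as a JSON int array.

Coefficients: [2, 5, 4, 1, 2]

M: 2·6+5·4 = 32 | 4·5+1·0+2·6 = 32
L: 2·0+5·5 = 25 | 4·3+1·5+2·4 = 25
R: 2·3+5·5 = 31 | 4·6+1·7+2·0 = 31
Y: 2·2+5·6 = 34 | 4·4+1·8+2·5 = 34
gcd(2,5,4,1,2) = 1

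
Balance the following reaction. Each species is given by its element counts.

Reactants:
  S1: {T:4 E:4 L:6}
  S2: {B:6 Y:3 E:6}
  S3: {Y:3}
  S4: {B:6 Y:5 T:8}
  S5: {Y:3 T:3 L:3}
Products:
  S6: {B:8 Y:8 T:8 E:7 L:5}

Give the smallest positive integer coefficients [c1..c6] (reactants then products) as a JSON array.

Coefficients: [3, 5, 2, 3, 4, 6]

B: 3·0+5·6+2·0+3·6+4·0 = 48 | 6·8 = 48
Y: 3·0+5·3+2·3+3·5+4·3 = 48 | 6·8 = 48
T: 3·4+5·0+2·0+3·8+4·3 = 48 | 6·8 = 48
E: 3·4+5·6+2·0+3·0+4·0 = 42 | 6·7 = 42
L: 3·6+5·0+2·0+3·0+4·3 = 30 | 6·5 = 30
gcd(3,5,2,3,4,6) = 1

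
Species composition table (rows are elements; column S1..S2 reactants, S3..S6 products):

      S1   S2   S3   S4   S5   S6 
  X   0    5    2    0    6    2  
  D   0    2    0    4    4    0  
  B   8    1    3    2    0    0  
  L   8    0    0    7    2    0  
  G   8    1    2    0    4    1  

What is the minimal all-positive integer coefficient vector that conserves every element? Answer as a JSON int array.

Coefficients: [2, 6, 6, 2, 1, 6]

X: 2·0+6·5 = 30 | 6·2+2·0+1·6+6·2 = 30
D: 2·0+6·2 = 12 | 6·0+2·4+1·4+6·0 = 12
B: 2·8+6·1 = 22 | 6·3+2·2+1·0+6·0 = 22
L: 2·8+6·0 = 16 | 6·0+2·7+1·2+6·0 = 16
G: 2·8+6·1 = 22 | 6·2+2·0+1·4+6·1 = 22
gcd(2,6,6,2,1,6) = 1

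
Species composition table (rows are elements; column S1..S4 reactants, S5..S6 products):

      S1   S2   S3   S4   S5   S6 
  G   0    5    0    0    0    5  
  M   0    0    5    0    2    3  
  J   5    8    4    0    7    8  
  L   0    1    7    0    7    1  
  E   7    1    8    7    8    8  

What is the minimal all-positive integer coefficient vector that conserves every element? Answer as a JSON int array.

Coefficients: [3, 5, 5, 2, 5, 5]

G: 3·0+5·5+5·0+2·0 = 25 | 5·0+5·5 = 25
M: 3·0+5·0+5·5+2·0 = 25 | 5·2+5·3 = 25
J: 3·5+5·8+5·4+2·0 = 75 | 5·7+5·8 = 75
L: 3·0+5·1+5·7+2·0 = 40 | 5·7+5·1 = 40
E: 3·7+5·1+5·8+2·7 = 80 | 5·8+5·8 = 80
gcd(3,5,5,2,5,5) = 1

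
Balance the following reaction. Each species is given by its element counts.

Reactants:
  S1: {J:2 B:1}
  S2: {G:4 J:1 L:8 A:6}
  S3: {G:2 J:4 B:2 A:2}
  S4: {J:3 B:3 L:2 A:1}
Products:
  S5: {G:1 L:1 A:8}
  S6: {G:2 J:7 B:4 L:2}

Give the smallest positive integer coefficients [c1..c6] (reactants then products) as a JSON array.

Coefficients: [6, 1, 4, 2, 2, 5]

G: 6·0+1·4+4·2+2·0 = 12 | 2·1+5·2 = 12
J: 6·2+1·1+4·4+2·3 = 35 | 2·0+5·7 = 35
B: 6·1+1·0+4·2+2·3 = 20 | 2·0+5·4 = 20
L: 6·0+1·8+4·0+2·2 = 12 | 2·1+5·2 = 12
A: 6·0+1·6+4·2+2·1 = 16 | 2·8+5·0 = 16
gcd(6,1,4,2,2,5) = 1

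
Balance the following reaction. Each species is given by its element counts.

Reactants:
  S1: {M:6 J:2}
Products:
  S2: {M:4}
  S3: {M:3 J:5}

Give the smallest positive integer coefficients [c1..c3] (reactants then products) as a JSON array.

M: 5·6 = 30 | 6·4+2·3 = 30
J: 5·2 = 10 | 6·0+2·5 = 10
gcd(5,6,2) = 1

Coefficients: [5, 6, 2]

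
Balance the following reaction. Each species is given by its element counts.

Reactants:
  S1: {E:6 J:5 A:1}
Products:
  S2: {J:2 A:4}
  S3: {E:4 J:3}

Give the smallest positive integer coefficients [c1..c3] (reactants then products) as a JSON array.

Coefficients: [4, 1, 6]

E: 4·6 = 24 | 1·0+6·4 = 24
J: 4·5 = 20 | 1·2+6·3 = 20
A: 4·1 = 4 | 1·4+6·0 = 4
gcd(4,1,6) = 1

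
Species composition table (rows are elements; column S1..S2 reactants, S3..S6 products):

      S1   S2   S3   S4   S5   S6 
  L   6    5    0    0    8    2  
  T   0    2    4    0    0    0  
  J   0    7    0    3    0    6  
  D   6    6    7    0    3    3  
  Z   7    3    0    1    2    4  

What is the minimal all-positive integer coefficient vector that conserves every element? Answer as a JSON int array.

L: 2·6+6·5 = 42 | 3·0+4·0+4·8+5·2 = 42
T: 2·0+6·2 = 12 | 3·4+4·0+4·0+5·0 = 12
J: 2·0+6·7 = 42 | 3·0+4·3+4·0+5·6 = 42
D: 2·6+6·6 = 48 | 3·7+4·0+4·3+5·3 = 48
Z: 2·7+6·3 = 32 | 3·0+4·1+4·2+5·4 = 32
gcd(2,6,3,4,4,5) = 1

Coefficients: [2, 6, 3, 4, 4, 5]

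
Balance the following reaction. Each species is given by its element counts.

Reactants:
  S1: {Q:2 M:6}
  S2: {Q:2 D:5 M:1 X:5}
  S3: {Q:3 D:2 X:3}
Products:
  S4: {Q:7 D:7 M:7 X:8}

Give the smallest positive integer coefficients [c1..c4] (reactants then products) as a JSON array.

Q: 1·2+1·2+1·3 = 7 | 1·7 = 7
D: 1·0+1·5+1·2 = 7 | 1·7 = 7
M: 1·6+1·1+1·0 = 7 | 1·7 = 7
X: 1·0+1·5+1·3 = 8 | 1·8 = 8
gcd(1,1,1,1) = 1

Coefficients: [1, 1, 1, 1]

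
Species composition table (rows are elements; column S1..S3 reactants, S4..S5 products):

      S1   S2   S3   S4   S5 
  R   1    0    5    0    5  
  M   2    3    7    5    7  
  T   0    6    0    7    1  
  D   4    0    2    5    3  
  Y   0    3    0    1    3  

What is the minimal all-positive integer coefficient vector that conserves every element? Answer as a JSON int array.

Coefficients: [5, 4, 2, 3, 3]

R: 5·1+4·0+2·5 = 15 | 3·0+3·5 = 15
M: 5·2+4·3+2·7 = 36 | 3·5+3·7 = 36
T: 5·0+4·6+2·0 = 24 | 3·7+3·1 = 24
D: 5·4+4·0+2·2 = 24 | 3·5+3·3 = 24
Y: 5·0+4·3+2·0 = 12 | 3·1+3·3 = 12
gcd(5,4,2,3,3) = 1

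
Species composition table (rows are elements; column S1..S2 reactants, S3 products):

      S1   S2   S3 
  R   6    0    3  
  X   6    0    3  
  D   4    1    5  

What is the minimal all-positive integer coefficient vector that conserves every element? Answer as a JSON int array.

R: 1·6+6·0 = 6 | 2·3 = 6
X: 1·6+6·0 = 6 | 2·3 = 6
D: 1·4+6·1 = 10 | 2·5 = 10
gcd(1,6,2) = 1

Coefficients: [1, 6, 2]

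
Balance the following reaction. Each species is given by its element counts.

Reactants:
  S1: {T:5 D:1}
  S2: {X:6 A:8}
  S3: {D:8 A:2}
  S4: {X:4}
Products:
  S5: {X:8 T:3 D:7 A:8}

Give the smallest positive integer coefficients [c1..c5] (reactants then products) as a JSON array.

Coefficients: [3, 4, 4, 4, 5]

X: 3·0+4·6+4·0+4·4 = 40 | 5·8 = 40
T: 3·5+4·0+4·0+4·0 = 15 | 5·3 = 15
D: 3·1+4·0+4·8+4·0 = 35 | 5·7 = 35
A: 3·0+4·8+4·2+4·0 = 40 | 5·8 = 40
gcd(3,4,4,4,5) = 1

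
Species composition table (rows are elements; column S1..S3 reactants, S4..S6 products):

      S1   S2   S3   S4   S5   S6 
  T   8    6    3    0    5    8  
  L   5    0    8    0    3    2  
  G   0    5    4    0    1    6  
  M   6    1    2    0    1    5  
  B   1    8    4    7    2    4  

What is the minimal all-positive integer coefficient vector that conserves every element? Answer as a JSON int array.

Coefficients: [3, 5, 1, 3, 5, 4]

T: 3·8+5·6+1·3 = 57 | 3·0+5·5+4·8 = 57
L: 3·5+5·0+1·8 = 23 | 3·0+5·3+4·2 = 23
G: 3·0+5·5+1·4 = 29 | 3·0+5·1+4·6 = 29
M: 3·6+5·1+1·2 = 25 | 3·0+5·1+4·5 = 25
B: 3·1+5·8+1·4 = 47 | 3·7+5·2+4·4 = 47
gcd(3,5,1,3,5,4) = 1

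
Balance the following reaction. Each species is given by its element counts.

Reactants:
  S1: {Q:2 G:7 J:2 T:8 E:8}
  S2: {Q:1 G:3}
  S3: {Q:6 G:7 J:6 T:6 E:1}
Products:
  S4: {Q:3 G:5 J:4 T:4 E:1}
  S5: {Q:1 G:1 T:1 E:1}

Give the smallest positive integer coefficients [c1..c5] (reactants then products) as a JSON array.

Coefficients: [1, 1, 3, 5, 6]

Q: 1·2+1·1+3·6 = 21 | 5·3+6·1 = 21
G: 1·7+1·3+3·7 = 31 | 5·5+6·1 = 31
J: 1·2+1·0+3·6 = 20 | 5·4+6·0 = 20
T: 1·8+1·0+3·6 = 26 | 5·4+6·1 = 26
E: 1·8+1·0+3·1 = 11 | 5·1+6·1 = 11
gcd(1,1,3,5,6) = 1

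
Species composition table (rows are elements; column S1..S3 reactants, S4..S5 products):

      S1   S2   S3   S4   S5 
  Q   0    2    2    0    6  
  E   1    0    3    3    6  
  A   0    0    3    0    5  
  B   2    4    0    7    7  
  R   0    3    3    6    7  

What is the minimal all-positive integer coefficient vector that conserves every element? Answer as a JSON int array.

Q: 6·0+4·2+5·2 = 18 | 1·0+3·6 = 18
E: 6·1+4·0+5·3 = 21 | 1·3+3·6 = 21
A: 6·0+4·0+5·3 = 15 | 1·0+3·5 = 15
B: 6·2+4·4+5·0 = 28 | 1·7+3·7 = 28
R: 6·0+4·3+5·3 = 27 | 1·6+3·7 = 27
gcd(6,4,5,1,3) = 1

Coefficients: [6, 4, 5, 1, 3]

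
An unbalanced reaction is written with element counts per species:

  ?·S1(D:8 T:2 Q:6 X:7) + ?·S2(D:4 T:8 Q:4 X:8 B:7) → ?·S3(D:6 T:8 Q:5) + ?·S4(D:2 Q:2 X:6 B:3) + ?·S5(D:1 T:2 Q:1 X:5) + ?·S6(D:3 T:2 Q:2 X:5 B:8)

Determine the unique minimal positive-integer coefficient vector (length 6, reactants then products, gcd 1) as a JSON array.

Coefficients: [4, 6, 5, 6, 5, 3]

D: 4·8+6·4 = 56 | 5·6+6·2+5·1+3·3 = 56
T: 4·2+6·8 = 56 | 5·8+6·0+5·2+3·2 = 56
Q: 4·6+6·4 = 48 | 5·5+6·2+5·1+3·2 = 48
X: 4·7+6·8 = 76 | 5·0+6·6+5·5+3·5 = 76
B: 4·0+6·7 = 42 | 5·0+6·3+5·0+3·8 = 42
gcd(4,6,5,6,5,3) = 1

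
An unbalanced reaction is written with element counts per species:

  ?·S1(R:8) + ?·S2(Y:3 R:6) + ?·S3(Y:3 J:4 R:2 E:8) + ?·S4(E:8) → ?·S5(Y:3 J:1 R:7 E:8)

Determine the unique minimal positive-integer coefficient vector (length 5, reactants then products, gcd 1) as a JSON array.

Coefficients: [1, 3, 1, 3, 4]

Y: 1·0+3·3+1·3+3·0 = 12 | 4·3 = 12
J: 1·0+3·0+1·4+3·0 = 4 | 4·1 = 4
R: 1·8+3·6+1·2+3·0 = 28 | 4·7 = 28
E: 1·0+3·0+1·8+3·8 = 32 | 4·8 = 32
gcd(1,3,1,3,4) = 1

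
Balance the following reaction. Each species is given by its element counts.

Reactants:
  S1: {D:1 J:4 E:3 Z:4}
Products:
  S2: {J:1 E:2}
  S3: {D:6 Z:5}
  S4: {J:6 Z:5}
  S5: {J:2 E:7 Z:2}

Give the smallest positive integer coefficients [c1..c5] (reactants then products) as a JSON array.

Coefficients: [6, 2, 1, 3, 2]

D: 6·1 = 6 | 2·0+1·6+3·0+2·0 = 6
J: 6·4 = 24 | 2·1+1·0+3·6+2·2 = 24
E: 6·3 = 18 | 2·2+1·0+3·0+2·7 = 18
Z: 6·4 = 24 | 2·0+1·5+3·5+2·2 = 24
gcd(6,2,1,3,2) = 1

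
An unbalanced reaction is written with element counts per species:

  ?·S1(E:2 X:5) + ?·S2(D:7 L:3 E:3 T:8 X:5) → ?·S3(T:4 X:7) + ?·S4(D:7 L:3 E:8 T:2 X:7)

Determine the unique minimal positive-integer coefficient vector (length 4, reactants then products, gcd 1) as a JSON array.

Coefficients: [5, 2, 3, 2]

D: 5·0+2·7 = 14 | 3·0+2·7 = 14
L: 5·0+2·3 = 6 | 3·0+2·3 = 6
E: 5·2+2·3 = 16 | 3·0+2·8 = 16
T: 5·0+2·8 = 16 | 3·4+2·2 = 16
X: 5·5+2·5 = 35 | 3·7+2·7 = 35
gcd(5,2,3,2) = 1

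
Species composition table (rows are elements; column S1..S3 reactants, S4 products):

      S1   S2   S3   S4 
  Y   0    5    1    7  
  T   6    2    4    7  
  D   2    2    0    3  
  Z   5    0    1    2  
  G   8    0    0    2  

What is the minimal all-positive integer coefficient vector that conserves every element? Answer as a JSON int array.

Coefficients: [1, 5, 3, 4]

Y: 1·0+5·5+3·1 = 28 | 4·7 = 28
T: 1·6+5·2+3·4 = 28 | 4·7 = 28
D: 1·2+5·2+3·0 = 12 | 4·3 = 12
Z: 1·5+5·0+3·1 = 8 | 4·2 = 8
G: 1·8+5·0+3·0 = 8 | 4·2 = 8
gcd(1,5,3,4) = 1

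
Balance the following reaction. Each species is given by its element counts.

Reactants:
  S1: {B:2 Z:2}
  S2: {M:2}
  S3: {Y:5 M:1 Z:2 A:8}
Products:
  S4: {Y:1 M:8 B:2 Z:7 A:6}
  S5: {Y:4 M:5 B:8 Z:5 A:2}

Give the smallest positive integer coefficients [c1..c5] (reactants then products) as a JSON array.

Y: 5·0+6·0+1·5 = 5 | 1·1+1·4 = 5
M: 5·0+6·2+1·1 = 13 | 1·8+1·5 = 13
B: 5·2+6·0+1·0 = 10 | 1·2+1·8 = 10
Z: 5·2+6·0+1·2 = 12 | 1·7+1·5 = 12
A: 5·0+6·0+1·8 = 8 | 1·6+1·2 = 8
gcd(5,6,1,1,1) = 1

Coefficients: [5, 6, 1, 1, 1]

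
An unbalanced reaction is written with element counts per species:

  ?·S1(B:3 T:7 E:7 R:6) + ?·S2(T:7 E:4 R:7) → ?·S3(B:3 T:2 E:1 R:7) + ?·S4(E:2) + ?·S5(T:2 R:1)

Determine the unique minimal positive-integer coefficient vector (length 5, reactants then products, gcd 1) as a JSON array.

Coefficients: [1, 1, 1, 5, 6]

B: 1·3+1·0 = 3 | 1·3+5·0+6·0 = 3
T: 1·7+1·7 = 14 | 1·2+5·0+6·2 = 14
E: 1·7+1·4 = 11 | 1·1+5·2+6·0 = 11
R: 1·6+1·7 = 13 | 1·7+5·0+6·1 = 13
gcd(1,1,1,5,6) = 1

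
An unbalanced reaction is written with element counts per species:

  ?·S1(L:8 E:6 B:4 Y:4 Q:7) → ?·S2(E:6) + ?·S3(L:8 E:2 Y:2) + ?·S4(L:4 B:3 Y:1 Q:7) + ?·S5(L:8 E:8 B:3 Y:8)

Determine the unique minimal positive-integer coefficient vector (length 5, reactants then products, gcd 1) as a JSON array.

L: 6·8 = 48 | 3·0+1·8+6·4+2·8 = 48
E: 6·6 = 36 | 3·6+1·2+6·0+2·8 = 36
B: 6·4 = 24 | 3·0+1·0+6·3+2·3 = 24
Y: 6·4 = 24 | 3·0+1·2+6·1+2·8 = 24
Q: 6·7 = 42 | 3·0+1·0+6·7+2·0 = 42
gcd(6,3,1,6,2) = 1

Coefficients: [6, 3, 1, 6, 2]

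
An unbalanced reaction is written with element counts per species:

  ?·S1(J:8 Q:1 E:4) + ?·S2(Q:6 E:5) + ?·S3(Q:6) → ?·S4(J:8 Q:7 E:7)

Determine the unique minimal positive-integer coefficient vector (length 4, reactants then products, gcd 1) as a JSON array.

Coefficients: [5, 3, 2, 5]

J: 5·8+3·0+2·0 = 40 | 5·8 = 40
Q: 5·1+3·6+2·6 = 35 | 5·7 = 35
E: 5·4+3·5+2·0 = 35 | 5·7 = 35
gcd(5,3,2,5) = 1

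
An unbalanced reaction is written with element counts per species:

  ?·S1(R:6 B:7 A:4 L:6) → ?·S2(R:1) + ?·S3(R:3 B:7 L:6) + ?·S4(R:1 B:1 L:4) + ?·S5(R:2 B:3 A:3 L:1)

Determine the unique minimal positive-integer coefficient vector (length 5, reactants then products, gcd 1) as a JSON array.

R: 3·6 = 18 | 5·1+1·3+2·1+4·2 = 18
B: 3·7 = 21 | 5·0+1·7+2·1+4·3 = 21
A: 3·4 = 12 | 5·0+1·0+2·0+4·3 = 12
L: 3·6 = 18 | 5·0+1·6+2·4+4·1 = 18
gcd(3,5,1,2,4) = 1

Coefficients: [3, 5, 1, 2, 4]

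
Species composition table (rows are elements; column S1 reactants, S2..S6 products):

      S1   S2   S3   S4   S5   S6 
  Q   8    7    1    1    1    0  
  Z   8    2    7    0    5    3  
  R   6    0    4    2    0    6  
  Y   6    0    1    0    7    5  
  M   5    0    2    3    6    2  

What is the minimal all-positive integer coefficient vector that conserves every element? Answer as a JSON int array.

Coefficients: [3, 3, 1, 1, 1, 2]

Q: 3·8 = 24 | 3·7+1·1+1·1+1·1+2·0 = 24
Z: 3·8 = 24 | 3·2+1·7+1·0+1·5+2·3 = 24
R: 3·6 = 18 | 3·0+1·4+1·2+1·0+2·6 = 18
Y: 3·6 = 18 | 3·0+1·1+1·0+1·7+2·5 = 18
M: 3·5 = 15 | 3·0+1·2+1·3+1·6+2·2 = 15
gcd(3,3,1,1,1,2) = 1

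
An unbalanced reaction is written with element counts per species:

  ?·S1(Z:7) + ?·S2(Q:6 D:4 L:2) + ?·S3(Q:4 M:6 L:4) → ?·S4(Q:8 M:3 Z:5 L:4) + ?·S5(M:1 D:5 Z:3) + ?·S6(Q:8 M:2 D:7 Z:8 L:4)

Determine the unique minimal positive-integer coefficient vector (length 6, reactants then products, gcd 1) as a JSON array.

Coefficients: [6, 6, 3, 4, 2, 2]

Q: 6·0+6·6+3·4 = 48 | 4·8+2·0+2·8 = 48
M: 6·0+6·0+3·6 = 18 | 4·3+2·1+2·2 = 18
D: 6·0+6·4+3·0 = 24 | 4·0+2·5+2·7 = 24
Z: 6·7+6·0+3·0 = 42 | 4·5+2·3+2·8 = 42
L: 6·0+6·2+3·4 = 24 | 4·4+2·0+2·4 = 24
gcd(6,6,3,4,2,2) = 1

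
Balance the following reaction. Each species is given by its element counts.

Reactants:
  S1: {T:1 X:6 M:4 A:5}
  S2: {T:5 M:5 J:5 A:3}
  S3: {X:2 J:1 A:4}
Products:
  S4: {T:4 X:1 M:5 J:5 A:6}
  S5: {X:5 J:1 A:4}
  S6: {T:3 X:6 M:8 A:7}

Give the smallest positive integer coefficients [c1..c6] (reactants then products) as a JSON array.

T: 6·1+3·5+5·0 = 21 | 3·4+5·0+3·3 = 21
X: 6·6+3·0+5·2 = 46 | 3·1+5·5+3·6 = 46
M: 6·4+3·5+5·0 = 39 | 3·5+5·0+3·8 = 39
J: 6·0+3·5+5·1 = 20 | 3·5+5·1+3·0 = 20
A: 6·5+3·3+5·4 = 59 | 3·6+5·4+3·7 = 59
gcd(6,3,5,3,5,3) = 1

Coefficients: [6, 3, 5, 3, 5, 3]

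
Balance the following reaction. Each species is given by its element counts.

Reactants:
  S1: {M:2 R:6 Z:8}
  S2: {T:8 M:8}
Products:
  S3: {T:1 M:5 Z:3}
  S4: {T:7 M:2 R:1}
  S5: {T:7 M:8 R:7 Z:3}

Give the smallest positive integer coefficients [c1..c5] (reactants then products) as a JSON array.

T: 3·0+6·8 = 48 | 6·1+4·7+2·7 = 48
M: 3·2+6·8 = 54 | 6·5+4·2+2·8 = 54
R: 3·6+6·0 = 18 | 6·0+4·1+2·7 = 18
Z: 3·8+6·0 = 24 | 6·3+4·0+2·3 = 24
gcd(3,6,6,4,2) = 1

Coefficients: [3, 6, 6, 4, 2]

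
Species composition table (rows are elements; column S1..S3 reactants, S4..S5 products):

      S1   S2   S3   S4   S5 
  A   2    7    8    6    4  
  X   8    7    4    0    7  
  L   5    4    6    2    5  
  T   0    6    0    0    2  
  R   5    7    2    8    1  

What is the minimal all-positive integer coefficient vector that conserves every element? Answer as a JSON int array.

A: 2·2+2·7+3·8 = 42 | 3·6+6·4 = 42
X: 2·8+2·7+3·4 = 42 | 3·0+6·7 = 42
L: 2·5+2·4+3·6 = 36 | 3·2+6·5 = 36
T: 2·0+2·6+3·0 = 12 | 3·0+6·2 = 12
R: 2·5+2·7+3·2 = 30 | 3·8+6·1 = 30
gcd(2,2,3,3,6) = 1

Coefficients: [2, 2, 3, 3, 6]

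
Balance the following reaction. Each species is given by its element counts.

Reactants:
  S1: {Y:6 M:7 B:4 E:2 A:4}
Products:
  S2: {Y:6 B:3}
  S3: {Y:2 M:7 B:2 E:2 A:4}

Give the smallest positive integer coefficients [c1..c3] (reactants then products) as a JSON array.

Coefficients: [3, 2, 3]

Y: 3·6 = 18 | 2·6+3·2 = 18
M: 3·7 = 21 | 2·0+3·7 = 21
B: 3·4 = 12 | 2·3+3·2 = 12
E: 3·2 = 6 | 2·0+3·2 = 6
A: 3·4 = 12 | 2·0+3·4 = 12
gcd(3,2,3) = 1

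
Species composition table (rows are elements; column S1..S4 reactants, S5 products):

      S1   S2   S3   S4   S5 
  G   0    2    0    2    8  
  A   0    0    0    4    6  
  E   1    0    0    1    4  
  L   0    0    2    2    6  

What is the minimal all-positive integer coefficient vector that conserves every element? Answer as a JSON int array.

Coefficients: [5, 5, 3, 3, 2]

G: 5·0+5·2+3·0+3·2 = 16 | 2·8 = 16
A: 5·0+5·0+3·0+3·4 = 12 | 2·6 = 12
E: 5·1+5·0+3·0+3·1 = 8 | 2·4 = 8
L: 5·0+5·0+3·2+3·2 = 12 | 2·6 = 12
gcd(5,5,3,3,2) = 1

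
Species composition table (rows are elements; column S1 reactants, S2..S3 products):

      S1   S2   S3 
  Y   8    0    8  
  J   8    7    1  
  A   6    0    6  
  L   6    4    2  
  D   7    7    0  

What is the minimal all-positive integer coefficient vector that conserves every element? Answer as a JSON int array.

Coefficients: [1, 1, 1]

Y: 1·8 = 8 | 1·0+1·8 = 8
J: 1·8 = 8 | 1·7+1·1 = 8
A: 1·6 = 6 | 1·0+1·6 = 6
L: 1·6 = 6 | 1·4+1·2 = 6
D: 1·7 = 7 | 1·7+1·0 = 7
gcd(1,1,1) = 1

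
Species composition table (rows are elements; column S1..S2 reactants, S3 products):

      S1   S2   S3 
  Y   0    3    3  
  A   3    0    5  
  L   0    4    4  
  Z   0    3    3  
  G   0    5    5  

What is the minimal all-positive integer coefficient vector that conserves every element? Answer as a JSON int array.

Y: 5·0+3·3 = 9 | 3·3 = 9
A: 5·3+3·0 = 15 | 3·5 = 15
L: 5·0+3·4 = 12 | 3·4 = 12
Z: 5·0+3·3 = 9 | 3·3 = 9
G: 5·0+3·5 = 15 | 3·5 = 15
gcd(5,3,3) = 1

Coefficients: [5, 3, 3]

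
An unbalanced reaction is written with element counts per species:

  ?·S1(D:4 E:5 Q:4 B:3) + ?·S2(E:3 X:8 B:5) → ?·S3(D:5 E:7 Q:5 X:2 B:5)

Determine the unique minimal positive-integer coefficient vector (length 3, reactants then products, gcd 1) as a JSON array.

D: 5·4+1·0 = 20 | 4·5 = 20
E: 5·5+1·3 = 28 | 4·7 = 28
Q: 5·4+1·0 = 20 | 4·5 = 20
X: 5·0+1·8 = 8 | 4·2 = 8
B: 5·3+1·5 = 20 | 4·5 = 20
gcd(5,1,4) = 1

Coefficients: [5, 1, 4]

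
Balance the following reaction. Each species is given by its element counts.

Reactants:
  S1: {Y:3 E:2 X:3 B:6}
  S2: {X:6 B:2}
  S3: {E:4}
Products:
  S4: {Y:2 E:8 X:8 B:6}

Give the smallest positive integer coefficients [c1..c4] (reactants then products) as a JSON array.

Y: 2·3+3·0+5·0 = 6 | 3·2 = 6
E: 2·2+3·0+5·4 = 24 | 3·8 = 24
X: 2·3+3·6+5·0 = 24 | 3·8 = 24
B: 2·6+3·2+5·0 = 18 | 3·6 = 18
gcd(2,3,5,3) = 1

Coefficients: [2, 3, 5, 3]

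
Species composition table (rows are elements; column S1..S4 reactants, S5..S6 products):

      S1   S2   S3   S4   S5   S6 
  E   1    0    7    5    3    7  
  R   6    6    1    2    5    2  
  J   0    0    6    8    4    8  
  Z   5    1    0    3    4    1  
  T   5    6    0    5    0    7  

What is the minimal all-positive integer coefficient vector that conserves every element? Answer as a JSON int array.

Coefficients: [1, 2, 4, 5, 4, 6]

E: 1·1+2·0+4·7+5·5 = 54 | 4·3+6·7 = 54
R: 1·6+2·6+4·1+5·2 = 32 | 4·5+6·2 = 32
J: 1·0+2·0+4·6+5·8 = 64 | 4·4+6·8 = 64
Z: 1·5+2·1+4·0+5·3 = 22 | 4·4+6·1 = 22
T: 1·5+2·6+4·0+5·5 = 42 | 4·0+6·7 = 42
gcd(1,2,4,5,4,6) = 1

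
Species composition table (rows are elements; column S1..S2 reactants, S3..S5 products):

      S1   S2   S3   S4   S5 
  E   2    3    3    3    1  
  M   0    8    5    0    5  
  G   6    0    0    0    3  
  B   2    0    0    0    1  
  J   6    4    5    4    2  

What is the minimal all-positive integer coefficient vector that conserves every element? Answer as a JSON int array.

E: 2·2+5·3 = 19 | 4·3+1·3+4·1 = 19
M: 2·0+5·8 = 40 | 4·5+1·0+4·5 = 40
G: 2·6+5·0 = 12 | 4·0+1·0+4·3 = 12
B: 2·2+5·0 = 4 | 4·0+1·0+4·1 = 4
J: 2·6+5·4 = 32 | 4·5+1·4+4·2 = 32
gcd(2,5,4,1,4) = 1

Coefficients: [2, 5, 4, 1, 4]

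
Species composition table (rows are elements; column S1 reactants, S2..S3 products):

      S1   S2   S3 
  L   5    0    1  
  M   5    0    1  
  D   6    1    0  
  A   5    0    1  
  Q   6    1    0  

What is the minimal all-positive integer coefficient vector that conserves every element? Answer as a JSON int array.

L: 1·5 = 5 | 6·0+5·1 = 5
M: 1·5 = 5 | 6·0+5·1 = 5
D: 1·6 = 6 | 6·1+5·0 = 6
A: 1·5 = 5 | 6·0+5·1 = 5
Q: 1·6 = 6 | 6·1+5·0 = 6
gcd(1,6,5) = 1

Coefficients: [1, 6, 5]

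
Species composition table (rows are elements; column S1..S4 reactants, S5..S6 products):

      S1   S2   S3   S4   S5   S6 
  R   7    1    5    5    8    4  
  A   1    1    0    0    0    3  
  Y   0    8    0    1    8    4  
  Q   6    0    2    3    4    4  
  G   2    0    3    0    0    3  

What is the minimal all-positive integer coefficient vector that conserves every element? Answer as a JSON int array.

R: 3·7+6·1+1·5+4·5 = 52 | 5·8+3·4 = 52
A: 3·1+6·1+1·0+4·0 = 9 | 5·0+3·3 = 9
Y: 3·0+6·8+1·0+4·1 = 52 | 5·8+3·4 = 52
Q: 3·6+6·0+1·2+4·3 = 32 | 5·4+3·4 = 32
G: 3·2+6·0+1·3+4·0 = 9 | 5·0+3·3 = 9
gcd(3,6,1,4,5,3) = 1

Coefficients: [3, 6, 1, 4, 5, 3]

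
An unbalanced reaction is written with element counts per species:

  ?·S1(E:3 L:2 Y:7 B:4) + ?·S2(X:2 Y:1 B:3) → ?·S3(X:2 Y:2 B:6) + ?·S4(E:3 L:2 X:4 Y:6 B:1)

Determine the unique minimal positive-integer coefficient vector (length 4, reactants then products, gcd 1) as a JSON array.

Coefficients: [1, 5, 3, 1]

E: 1·3+5·0 = 3 | 3·0+1·3 = 3
L: 1·2+5·0 = 2 | 3·0+1·2 = 2
X: 1·0+5·2 = 10 | 3·2+1·4 = 10
Y: 1·7+5·1 = 12 | 3·2+1·6 = 12
B: 1·4+5·3 = 19 | 3·6+1·1 = 19
gcd(1,5,3,1) = 1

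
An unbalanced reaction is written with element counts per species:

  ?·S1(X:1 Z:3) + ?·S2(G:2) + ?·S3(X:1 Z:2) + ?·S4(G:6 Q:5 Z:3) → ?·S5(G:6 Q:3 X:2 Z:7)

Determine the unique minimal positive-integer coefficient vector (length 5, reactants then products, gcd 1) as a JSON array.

G: 6·0+6·2+4·0+3·6 = 30 | 5·6 = 30
Q: 6·0+6·0+4·0+3·5 = 15 | 5·3 = 15
X: 6·1+6·0+4·1+3·0 = 10 | 5·2 = 10
Z: 6·3+6·0+4·2+3·3 = 35 | 5·7 = 35
gcd(6,6,4,3,5) = 1

Coefficients: [6, 6, 4, 3, 5]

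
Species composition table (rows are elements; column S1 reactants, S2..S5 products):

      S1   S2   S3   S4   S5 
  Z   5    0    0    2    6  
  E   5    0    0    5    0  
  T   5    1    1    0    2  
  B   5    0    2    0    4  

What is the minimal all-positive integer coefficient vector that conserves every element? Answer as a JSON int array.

Coefficients: [2, 5, 3, 2, 1]

Z: 2·5 = 10 | 5·0+3·0+2·2+1·6 = 10
E: 2·5 = 10 | 5·0+3·0+2·5+1·0 = 10
T: 2·5 = 10 | 5·1+3·1+2·0+1·2 = 10
B: 2·5 = 10 | 5·0+3·2+2·0+1·4 = 10
gcd(2,5,3,2,1) = 1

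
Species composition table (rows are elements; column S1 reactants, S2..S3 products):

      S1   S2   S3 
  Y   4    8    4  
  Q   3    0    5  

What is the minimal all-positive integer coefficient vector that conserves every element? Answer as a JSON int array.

Y: 5·4 = 20 | 1·8+3·4 = 20
Q: 5·3 = 15 | 1·0+3·5 = 15
gcd(5,1,3) = 1

Coefficients: [5, 1, 3]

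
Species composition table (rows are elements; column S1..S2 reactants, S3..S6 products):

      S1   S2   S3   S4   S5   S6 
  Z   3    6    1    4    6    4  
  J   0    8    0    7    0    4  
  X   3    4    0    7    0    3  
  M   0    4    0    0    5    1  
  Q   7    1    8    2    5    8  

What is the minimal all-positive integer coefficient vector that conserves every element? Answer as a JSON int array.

Coefficients: [5, 4, 1, 4, 3, 1]

Z: 5·3+4·6 = 39 | 1·1+4·4+3·6+1·4 = 39
J: 5·0+4·8 = 32 | 1·0+4·7+3·0+1·4 = 32
X: 5·3+4·4 = 31 | 1·0+4·7+3·0+1·3 = 31
M: 5·0+4·4 = 16 | 1·0+4·0+3·5+1·1 = 16
Q: 5·7+4·1 = 39 | 1·8+4·2+3·5+1·8 = 39
gcd(5,4,1,4,3,1) = 1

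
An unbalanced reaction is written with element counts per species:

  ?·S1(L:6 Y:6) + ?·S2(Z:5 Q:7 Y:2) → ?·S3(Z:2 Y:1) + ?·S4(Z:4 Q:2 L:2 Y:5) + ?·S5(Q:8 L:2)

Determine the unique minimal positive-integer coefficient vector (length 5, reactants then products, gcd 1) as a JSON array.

Coefficients: [3, 6, 5, 5, 4]

Z: 3·0+6·5 = 30 | 5·2+5·4+4·0 = 30
Q: 3·0+6·7 = 42 | 5·0+5·2+4·8 = 42
L: 3·6+6·0 = 18 | 5·0+5·2+4·2 = 18
Y: 3·6+6·2 = 30 | 5·1+5·5+4·0 = 30
gcd(3,6,5,5,4) = 1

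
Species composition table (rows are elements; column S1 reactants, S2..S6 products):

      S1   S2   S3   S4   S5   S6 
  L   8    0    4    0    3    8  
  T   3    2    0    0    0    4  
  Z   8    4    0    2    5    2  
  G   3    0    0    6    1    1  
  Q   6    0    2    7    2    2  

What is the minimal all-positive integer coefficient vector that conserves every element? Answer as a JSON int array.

L: 6·8 = 48 | 5·0+5·4+2·0+4·3+2·8 = 48
T: 6·3 = 18 | 5·2+5·0+2·0+4·0+2·4 = 18
Z: 6·8 = 48 | 5·4+5·0+2·2+4·5+2·2 = 48
G: 6·3 = 18 | 5·0+5·0+2·6+4·1+2·1 = 18
Q: 6·6 = 36 | 5·0+5·2+2·7+4·2+2·2 = 36
gcd(6,5,5,2,4,2) = 1

Coefficients: [6, 5, 5, 2, 4, 2]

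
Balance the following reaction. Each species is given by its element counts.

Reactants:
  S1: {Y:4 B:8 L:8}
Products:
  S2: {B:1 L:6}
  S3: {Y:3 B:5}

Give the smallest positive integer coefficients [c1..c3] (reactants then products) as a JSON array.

Coefficients: [3, 4, 4]

Y: 3·4 = 12 | 4·0+4·3 = 12
B: 3·8 = 24 | 4·1+4·5 = 24
L: 3·8 = 24 | 4·6+4·0 = 24
gcd(3,4,4) = 1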